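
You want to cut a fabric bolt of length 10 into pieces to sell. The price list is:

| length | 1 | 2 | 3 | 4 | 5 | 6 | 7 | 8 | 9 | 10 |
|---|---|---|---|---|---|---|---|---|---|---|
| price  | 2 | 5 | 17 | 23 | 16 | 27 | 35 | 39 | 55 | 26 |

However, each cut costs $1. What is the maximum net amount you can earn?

Let v[k] be the best obtainable value from length k. For each k, try every first piece i and keep the best of price[i] + v[k−i] minus the 1 cut fee when i<k.
v[1] = 2
v[2] = max(2+2-1, 5+0) = 5
v[3] = max(2+5-1, 5+2-1, 17+0) = 17
v[4] = max(2+17-1, 5+5-1, 17+2-1, 23+0) = 23
v[5] = max(2+23-1, 5+17-1, 17+5-1, 23+2-1, 16+0) = 24
v[6] = max(2+24-1, 5+23-1, 17+17-1, 23+5-1, 16+2-1, 27+0) = 33
v[7] = max(2+33-1, 5+24-1, 17+23-1, …, 27+2-1, 35+0) = 39
v[8] = max(2+39-1, 5+33-1, 17+24-1, …, 35+2-1, 39+0) = 45
v[9] = max(2+45-1, 5+39-1, 17+33-1, …, 39+2-1, 55+0) = 55
v[10] = max(2+55-1, 5+45-1, 17+39-1, …, 55+2-1, 26+0) = 56
One optimal plan: pieces 9 + 1 (1 cut) → $57 − $1 = $56.

56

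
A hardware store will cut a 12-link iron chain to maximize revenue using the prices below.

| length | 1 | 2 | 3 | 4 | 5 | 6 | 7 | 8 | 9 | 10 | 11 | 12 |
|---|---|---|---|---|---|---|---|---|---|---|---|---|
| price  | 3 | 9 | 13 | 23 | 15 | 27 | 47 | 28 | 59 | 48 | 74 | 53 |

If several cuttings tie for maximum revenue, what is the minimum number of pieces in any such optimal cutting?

2

Consider every possible first cut. r[k] is the best of p[i]+r[k−i] over all sellable i≤k.
r[1] = 3
r[2] = max(3+3, 9+0) = 9
r[3] = max(3+9, 9+3, 13+0) = 13
r[4] = max(3+13, 9+9, 13+3, 23+0) = 23
r[5] = max(3+23, 9+13, 13+9, 23+3, 15+0) = 26
r[6] = max(3+26, 9+23, 13+13, 23+9, 15+3, 27+0) = 32
r[7] = max(3+32, 9+26, 13+23, …, 27+3, 47+0) = 47
r[8] = max(3+47, 9+32, 13+26, …, 47+3, 28+0) = 50
r[9] = max(3+50, 9+47, 13+32, …, 28+3, 59+0) = 59
r[10] = max(3+59, 9+50, 13+47, …, 59+3, 48+0) = 62
r[11] = max(3+62, 9+59, 13+50, …, 48+3, 74+0) = 74
r[12] = max(3+74, 9+62, 13+59, …, 74+3, 53+0) = 77
Maximum revenue is $77.
Now minimize piece count subject to staying optimal: for each k, pieces[k] = 1 + min over i with p[i]+r[k−i]=r[k] of pieces[k−i].
pieces[9] = 1
pieces[10] = 2
pieces[11] = 1
pieces[12] = 2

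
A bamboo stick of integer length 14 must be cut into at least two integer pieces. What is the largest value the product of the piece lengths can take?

Define P[k] = max over 1≤i<k of i · max(k−i, P[k−i]); the inner max lets the remainder stay uncut if that's better.
P[2] = 1·max(1,0) = 1·1 = 1
P[3] = 1·max(2,1) = 1·2 = 2
P[4] = 2·max(2,1) = 2·2 = 4
P[5] = 2·max(3,2) = 2·3 = 6
P[6] = 3·max(3,2) = 3·3 = 9
P[7] = 2·max(5,6) = 2·6 = 12
P[8] = 2·max(6,9) = 2·9 = 18
P[9] = 3·max(6,9) = 3·9 = 27
P[10] = 2·max(8,18) = 2·18 = 36
P[11] = 2·max(9,27) = 2·27 = 54
P[12] = 3·max(9,27) = 3·27 = 81
P[13] = 2·max(11,54) = 2·54 = 108
P[14] = 2·max(12,81) = 2·81 = 162
One optimal split: 3 + 3 + 3 + 3 + 2; product 3·3·3·3·2 = 162.

162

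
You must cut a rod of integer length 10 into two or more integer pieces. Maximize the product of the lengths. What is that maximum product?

36

Fill P[k] for k=2..10: at each k try every first piece i and multiply by the better of (k−i) uncut or P[k−i].
P[2] = 1*max(1,0) = 1*1 = 1
P[3] = max(1*2, 2*1) = 2
P[4] = max(1*3, 2*2, 3*1) = 4
P[5] = max(1*4, 2*3, 3*2, 4*1) = 6
P[6] = max(1*6, 2*4, 3*3, 4*2, 5*1) = 9
P[7] = max(1*9, 2*6, 3*4, 4*3, 5*2, 6*1) = 12
P[8] = max(1*12, 2*9, 3*6, …, 6*2, 7*1) = 18
P[9] = max(1*18, 2*12, 3*9, …, 7*2, 8*1) = 27
P[10] = max(1*27, 2*18, 3*12, …, 8*2, 9*1) = 36
One optimal split: 3 + 3 + 2 + 2; product 3*3*2*2 = 36.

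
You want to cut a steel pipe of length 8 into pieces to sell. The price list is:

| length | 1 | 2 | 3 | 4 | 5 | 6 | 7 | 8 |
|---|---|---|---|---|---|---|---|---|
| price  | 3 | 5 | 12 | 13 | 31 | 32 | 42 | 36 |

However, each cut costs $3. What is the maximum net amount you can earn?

42

Build net[k] bottom-up: net[k] = max over allowed piece i of (p[i] + net[k−i]) − 3 per cut.
net[1] = 3
net[2] = 5
net[3] = 12
net[4] = 13
net[5] = 31
net[6] = 32
net[7] = 42
net[8] = 42  (first piece 1, then net[7]=42)
One optimal plan: pieces 7 + 1 (1 cut) → $45 − $3 = $42.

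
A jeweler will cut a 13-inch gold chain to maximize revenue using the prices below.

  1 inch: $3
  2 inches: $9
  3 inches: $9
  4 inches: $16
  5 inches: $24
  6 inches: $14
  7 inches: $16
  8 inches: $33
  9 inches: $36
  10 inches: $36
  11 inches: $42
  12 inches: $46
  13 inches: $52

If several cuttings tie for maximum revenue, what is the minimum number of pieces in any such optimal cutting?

Let r[k] be the best obtainable value from length k. For each k, try every first piece i and keep the best of price[i] + r[k−i].
r[1] = 3
r[2] = 9
r[3] = 12  (first piece 1, then r[2]=9)
r[4] = 18  (first piece 2, then r[2]=9)
r[5] = 24
r[6] = 27  (first piece 1, then r[5]=24)
r[7] = 33  (first piece 2, then r[5]=24)
r[8] = 36  (first piece 1, then r[7]=33)
r[9] = 42  (first piece 2, then r[7]=33)
r[10] = 48  (first piece 5, then r[5]=24)
r[11] = 51  (first piece 1, then r[10]=48)
r[12] = 57  (first piece 2, then r[10]=48)
r[13] = 60  (first piece 1, then r[12]=57)
Maximum revenue is $60.
Now minimize piece count subject to staying optimal: for each k, pieces[k] = 1 + min over i with p[i]+r[k−i]=r[k] of pieces[k−i].
pieces[10] = 2
pieces[11] = 3
pieces[12] = 3
pieces[13] = 4

4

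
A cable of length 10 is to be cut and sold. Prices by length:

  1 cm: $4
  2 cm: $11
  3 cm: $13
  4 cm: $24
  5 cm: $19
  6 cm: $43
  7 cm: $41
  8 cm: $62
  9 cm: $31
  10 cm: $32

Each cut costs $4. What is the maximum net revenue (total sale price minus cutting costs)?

69

Consider every possible first cut. net[k] is the best of p[i]+net[k−i] over all sellable i≤k, charging 4 whenever i<k.
net[1] = 4
net[2] = max(4+4-4, 11+0) = 11
net[3] = max(4+11-4, 11+4-4, 13+0) = 13
net[4] = max(4+13-4, 11+11-4, 13+4-4, 24+0) = 24
net[5] = max(4+24-4, 11+13-4, 13+11-4, 24+4-4, 19+0) = 24
net[6] = max(4+24-4, 11+24-4, 13+13-4, 24+11-4, 19+4-4, 43+0) = 43
net[7] = max(4+43-4, 11+24-4, 13+24-4, …, 43+4-4, 41+0) = 43
net[8] = max(4+43-4, 11+43-4, 13+24-4, …, 41+4-4, 62+0) = 62
net[9] = max(4+62-4, 11+43-4, 13+43-4, …, 62+4-4, 31+0) = 62
net[10] = max(4+62-4, 11+62-4, 13+43-4, …, 31+4-4, 32+0) = 69
One optimal plan: pieces 8 + 2 (1 cut) → $73 − $4 = $69.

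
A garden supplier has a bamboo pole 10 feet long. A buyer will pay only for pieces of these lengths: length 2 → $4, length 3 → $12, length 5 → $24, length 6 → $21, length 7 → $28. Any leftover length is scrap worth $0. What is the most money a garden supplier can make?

48

Consider every possible first cut. r[k] is the best of p[i]+r[k−i] over all sellable i≤k.
r[1] = 0
r[2] = 4
r[3] = 12
r[4] = 12
r[5] = 24
r[6] = 24
r[7] = 28  (first piece 2, then r[5]=24)
r[8] = 36  (first piece 3, then r[5]=24)
r[9] = 36
r[10] = 48  (first piece 5, then r[5]=24)
One optimal cutting: 5 + 5 → $48.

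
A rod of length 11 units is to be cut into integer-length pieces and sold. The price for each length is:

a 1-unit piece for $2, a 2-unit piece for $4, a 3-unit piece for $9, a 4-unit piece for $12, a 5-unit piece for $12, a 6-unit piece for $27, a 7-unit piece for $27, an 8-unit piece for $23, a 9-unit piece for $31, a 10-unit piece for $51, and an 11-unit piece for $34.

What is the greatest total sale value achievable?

Consider every possible first cut. v[k] is the best of p[i]+v[k−i] over all sellable i≤k.
v[1] = 2
v[2] = max(2+2, 4+0) = 4
v[3] = max(2+4, 4+2, 9+0) = 9
v[4] = max(2+9, 4+4, 9+2, 12+0) = 12
v[5] = max(2+12, 4+9, 9+4, 12+2, 12+0) = 14
v[6] = max(2+14, 4+12, 9+9, 12+4, 12+2, 27+0) = 27
v[7] = max(2+27, 4+14, 9+12, …, 27+2, 27+0) = 29
v[8] = max(2+29, 4+27, 9+14, …, 27+2, 23+0) = 31
v[9] = max(2+31, 4+29, 9+27, …, 23+2, 31+0) = 36
v[10] = max(2+36, 4+31, 9+29, …, 31+2, 51+0) = 51
v[11] = max(2+51, 4+36, 9+31, …, 51+2, 34+0) = 53
One optimal cutting: 10 + 1 → $51 + $2 = $53.

53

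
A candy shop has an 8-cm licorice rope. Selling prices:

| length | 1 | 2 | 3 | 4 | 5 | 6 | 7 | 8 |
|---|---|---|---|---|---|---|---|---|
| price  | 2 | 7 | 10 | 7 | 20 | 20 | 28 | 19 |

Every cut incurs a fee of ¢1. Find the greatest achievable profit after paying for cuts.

29

Consider every possible first cut. r[k] is the best of p[i]+r[k−i] over all sellable i≤k, charging 1 whenever i<k.
r[1] = 2
r[2] = max(2+2-1, 7+0) = 7
r[3] = max(2+7-1, 7+2-1, 10+0) = 10
r[4] = max(2+10-1, 7+7-1, 10+2-1, 7+0) = 13
r[5] = max(2+13-1, 7+10-1, 10+7-1, 7+2-1, 20+0) = 20
r[6] = max(2+20-1, 7+13-1, 10+10-1, 7+7-1, 20+2-1, 20+0) = 21
r[7] = max(2+21-1, 7+20-1, 10+13-1, …, 20+2-1, 28+0) = 28
r[8] = max(2+28-1, 7+21-1, 10+20-1, …, 28+2-1, 19+0) = 29
One optimal plan: pieces 7 + 1 (1 cut) → ¢30 − ¢1 = ¢29.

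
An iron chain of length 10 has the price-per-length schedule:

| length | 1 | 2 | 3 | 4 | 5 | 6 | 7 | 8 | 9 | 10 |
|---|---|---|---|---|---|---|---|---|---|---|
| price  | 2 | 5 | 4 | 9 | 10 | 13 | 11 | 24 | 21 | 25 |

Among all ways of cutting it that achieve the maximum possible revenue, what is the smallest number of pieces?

2

Build r[k] bottom-up: r[k] = max over allowed piece i of (p[i] + r[k−i]).
r[1] = 2
r[2] = 5
r[3] = 7  (first piece 1, then r[2]=5)
r[4] = 10  (first piece 2, then r[2]=5)
r[5] = 12  (first piece 1, then r[4]=10)
r[6] = 15  (first piece 2, then r[4]=10)
r[7] = 17  (first piece 1, then r[6]=15)
r[8] = 24
r[9] = 26  (first piece 1, then r[8]=24)
r[10] = 29  (first piece 2, then r[8]=24)
Maximum revenue is $29.
Now minimize piece count subject to staying optimal: for each k, pieces[k] = 1 + min over i with p[i]+r[k−i]=r[k] of pieces[k−i].
pieces[7] = 4
pieces[8] = 1
pieces[9] = 2
pieces[10] = 2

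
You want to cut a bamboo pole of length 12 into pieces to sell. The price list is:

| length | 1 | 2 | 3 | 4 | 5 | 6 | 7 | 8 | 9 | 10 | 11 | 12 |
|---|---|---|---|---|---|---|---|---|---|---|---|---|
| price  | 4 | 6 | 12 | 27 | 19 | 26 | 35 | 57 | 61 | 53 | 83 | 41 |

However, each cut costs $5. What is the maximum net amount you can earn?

Let r[k] be the best obtainable value from length k. For each k, try every first piece i and keep the best of price[i] + r[k−i] minus the 5 cut fee when i<k.
r[1] = 4
r[2] = max(4+4-5, 6+0) = 6
r[3] = max(4+6-5, 6+4-5, 12+0) = 12
r[4] = max(4+12-5, 6+6-5, 12+4-5, 27+0) = 27
r[5] = max(4+27-5, 6+12-5, 12+6-5, 27+4-5, 19+0) = 26
r[6] = max(4+26-5, 6+27-5, 12+12-5, 27+6-5, 19+4-5, 26+0) = 28
r[7] = max(4+28-5, 6+26-5, 12+27-5, …, 26+4-5, 35+0) = 35
r[8] = max(4+35-5, 6+28-5, 12+26-5, …, 35+4-5, 57+0) = 57
r[9] = max(4+57-5, 6+35-5, 12+28-5, …, 57+4-5, 61+0) = 61
r[10] = max(4+61-5, 6+57-5, 12+35-5, …, 61+4-5, 53+0) = 60
r[11] = max(4+60-5, 6+61-5, 12+57-5, …, 53+4-5, 83+0) = 83
r[12] = max(4+83-5, 6+60-5, 12+61-5, …, 83+4-5, 41+0) = 82
One optimal plan: pieces 11 + 1 (1 cut) → $87 − $5 = $82.

82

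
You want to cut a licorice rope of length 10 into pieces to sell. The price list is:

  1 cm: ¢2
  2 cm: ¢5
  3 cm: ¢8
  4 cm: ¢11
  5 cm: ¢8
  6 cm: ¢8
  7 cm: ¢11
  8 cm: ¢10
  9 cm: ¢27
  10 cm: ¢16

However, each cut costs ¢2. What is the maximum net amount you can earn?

27

Let net[k] be the best obtainable value from length k. For each k, try every first piece i and keep the best of price[i] + net[k−i] minus the 2 cut fee when i<k.
net[1] = 2
net[2] = 5
net[3] = 8
net[4] = 11
net[5] = 11  (first piece 1, then net[4]=11)
net[6] = 14  (first piece 2, then net[4]=11)
net[7] = 17  (first piece 3, then net[4]=11)
net[8] = 20  (first piece 4, then net[4]=11)
net[9] = 27
net[10] = 27  (first piece 1, then net[9]=27)
One optimal plan: pieces 9 + 1 (1 cut) → ¢29 − ¢2 = ¢27.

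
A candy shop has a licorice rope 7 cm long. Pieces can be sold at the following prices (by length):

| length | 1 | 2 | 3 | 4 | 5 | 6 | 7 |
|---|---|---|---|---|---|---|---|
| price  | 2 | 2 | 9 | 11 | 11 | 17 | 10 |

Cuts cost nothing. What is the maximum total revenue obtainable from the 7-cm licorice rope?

20

Consider every possible first cut. r[k] is the best of p[i]+r[k−i] over all sellable i≤k.
r[1] = 2
r[2] = max(2+2, 2+0) = 4
r[3] = max(2+4, 2+2, 9+0) = 9
r[4] = max(2+9, 2+4, 9+2, 11+0) = 11
r[5] = max(2+11, 2+9, 9+4, 11+2, 11+0) = 13
r[6] = max(2+13, 2+11, 9+9, 11+4, 11+2, 17+0) = 18
r[7] = max(2+18, 2+13, 9+11, …, 17+2, 10+0) = 20
One optimal cutting: 3 + 3 + 1 → ¢9 + ¢9 + ¢2 = ¢20.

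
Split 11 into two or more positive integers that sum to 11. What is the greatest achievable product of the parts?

54

Let P[k] be the best product for length k (with at least one cut). For each first piece i, the rest contributes max(k−i, P[k−i]).
Small cases: P[2]=1, P[3]=2, P[4]=4, P[5]=6, P[6]=9.
P[7] = max(1*9, 2*6, 3*4, 4*3, 5*2, 6*1) = 12
P[8] = max(1*12, 2*9, 3*6, …, 6*2, 7*1) = 18
P[9] = max(1*18, 2*12, 3*9, …, 7*2, 8*1) = 27
P[10] = max(1*27, 2*18, 3*12, …, 8*2, 9*1) = 36
P[11] = max(1*36, 2*27, 3*18, …, 9*2, 10*1) = 54
One optimal split: 3 + 3 + 3 + 2; product 3*3*3*2 = 54.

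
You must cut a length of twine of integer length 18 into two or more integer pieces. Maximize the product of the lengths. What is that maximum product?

729

Fill P[k] for k=2..18: at each k try every first piece i and multiply by the better of (k−i) uncut or P[k−i].
P[2] = 1·max(1,0) = 1·1 = 1
P[3] = 1·max(2,1) = 1·2 = 2
P[4] = 2·max(2,1) = 2·2 = 4
P[5] = 2·max(3,2) = 2·3 = 6
P[6] = 3·max(3,2) = 3·3 = 9
P[7] = 2·max(5,6) = 2·6 = 12
P[8] = 2·max(6,9) = 2·9 = 18
P[9] = 3·max(6,9) = 3·9 = 27
P[10] = 2·max(8,18) = 2·18 = 36
P[11] = 2·max(9,27) = 2·27 = 54
P[12] = 3·max(9,27) = 3·27 = 81
P[13] = 2·max(11,54) = 2·54 = 108
P[14] = 2·max(12,81) = 2·81 = 162
P[15] = 3·max(12,81) = 3·81 = 243
P[16] = 2·max(14,162) = 2·162 = 324
P[17] = 2·max(15,243) = 2·243 = 486
P[18] = 3·max(15,243) = 3·243 = 729
One optimal split: 3 + 3 + 3 + 3 + 3 + 3; product 3·3·3·3·3·3 = 729.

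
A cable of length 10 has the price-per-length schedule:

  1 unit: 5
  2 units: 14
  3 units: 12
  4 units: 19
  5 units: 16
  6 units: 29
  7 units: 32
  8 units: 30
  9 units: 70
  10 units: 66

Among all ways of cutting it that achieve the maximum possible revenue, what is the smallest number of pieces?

Consider every possible first cut. r[k] is the best of p[i]+r[k−i] over all sellable i≤k.
r[1] = 5
r[2] = max(5+5, 14+0) = 14
r[3] = max(5+14, 14+5, 12+0) = 19
r[4] = max(5+19, 14+14, 12+5, 19+0) = 28
r[5] = max(5+28, 14+19, 12+14, 19+5, 16+0) = 33
r[6] = max(5+33, 14+28, 12+19, 19+14, 16+5, 29+0) = 42
r[7] = max(5+42, 14+33, 12+28, …, 29+5, 32+0) = 47
r[8] = max(5+47, 14+42, 12+33, …, 32+5, 30+0) = 56
r[9] = max(5+56, 14+47, 12+42, …, 30+5, 70+0) = 70
r[10] = max(5+70, 14+56, 12+47, …, 70+5, 66+0) = 75
Maximum revenue is 75.
Now minimize piece count subject to staying optimal: for each k, pieces[k] = 1 + min over i with p[i]+r[k−i]=r[k] of pieces[k−i].
pieces[7] = 4
pieces[8] = 4
pieces[9] = 1
pieces[10] = 2

2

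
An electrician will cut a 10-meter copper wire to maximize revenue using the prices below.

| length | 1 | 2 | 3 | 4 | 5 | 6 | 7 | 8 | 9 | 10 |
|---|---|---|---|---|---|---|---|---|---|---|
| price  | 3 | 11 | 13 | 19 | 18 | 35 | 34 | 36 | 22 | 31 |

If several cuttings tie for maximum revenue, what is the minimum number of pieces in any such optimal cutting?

Build r[k] bottom-up: r[k] = max over allowed piece i of (p[i] + r[k−i]).
r[1] = 3
r[2] = 11
r[3] = 14  (first piece 1, then r[2]=11)
r[4] = 22  (first piece 2, then r[2]=11)
r[5] = 25  (first piece 1, then r[4]=22)
r[6] = 35
r[7] = 38  (first piece 1, then r[6]=35)
r[8] = 46  (first piece 2, then r[6]=35)
r[9] = 49  (first piece 1, then r[8]=46)
r[10] = 57  (first piece 2, then r[8]=46)
Maximum revenue is €57.
Now minimize piece count subject to staying optimal: for each k, pieces[k] = 1 + min over i with p[i]+r[k−i]=r[k] of pieces[k−i].
pieces[7] = 2
pieces[8] = 2
pieces[9] = 3
pieces[10] = 3

3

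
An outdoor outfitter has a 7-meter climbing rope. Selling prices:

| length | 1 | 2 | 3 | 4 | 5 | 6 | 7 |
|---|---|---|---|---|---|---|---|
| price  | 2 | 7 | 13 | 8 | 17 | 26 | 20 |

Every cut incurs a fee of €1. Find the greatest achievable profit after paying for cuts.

Build r[k] bottom-up: r[k] = max over allowed piece i of (p[i] + r[k−i]) − 1 per cut.
r[1] = 2
r[2] = max(2+2-1, 7+0) = 7
r[3] = max(2+7-1, 7+2-1, 13+0) = 13
r[4] = max(2+13-1, 7+7-1, 13+2-1, 8+0) = 14
r[5] = max(2+14-1, 7+13-1, 13+7-1, 8+2-1, 17+0) = 19
r[6] = max(2+19-1, 7+14-1, 13+13-1, 8+7-1, 17+2-1, 26+0) = 26
r[7] = max(2+26-1, 7+19-1, 13+14-1, …, 26+2-1, 20+0) = 27
One optimal plan: pieces 6 + 1 (1 cut) → €28 − €1 = €27.

27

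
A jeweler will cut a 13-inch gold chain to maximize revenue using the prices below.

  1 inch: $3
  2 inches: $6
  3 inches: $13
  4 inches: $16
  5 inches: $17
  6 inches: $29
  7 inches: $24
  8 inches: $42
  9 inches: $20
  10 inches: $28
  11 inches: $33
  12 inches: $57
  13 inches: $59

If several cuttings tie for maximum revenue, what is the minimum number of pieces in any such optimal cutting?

Build r[k] bottom-up: r[k] = max over allowed piece i of (p[i] + r[k−i]).
r[1] = 3
r[2] = 6  (first piece 1, then r[1]=3)
r[3] = 13
r[4] = 16  (first piece 1, then r[3]=13)
r[5] = 19  (first piece 1, then r[4]=16)
r[6] = 29
r[7] = 32  (first piece 1, then r[6]=29)
r[8] = 42
r[9] = 45  (first piece 1, then r[8]=42)
r[10] = 48  (first piece 1, then r[9]=45)
r[11] = 55  (first piece 3, then r[8]=42)
r[12] = 58  (first piece 1, then r[11]=55)
r[13] = 61  (first piece 1, then r[12]=58)
Maximum revenue is $61.
Now minimize piece count subject to staying optimal: for each k, pieces[k] = 1 + min over i with p[i]+r[k−i]=r[k] of pieces[k−i].
pieces[10] = 2
pieces[11] = 2
pieces[12] = 2
pieces[13] = 3

3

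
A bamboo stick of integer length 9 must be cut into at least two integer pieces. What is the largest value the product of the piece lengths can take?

Let P[k] be the best product for length k (with at least one cut). For each first piece i, the rest contributes max(k−i, P[k−i]).
Small cases: P[2]=1, P[3]=2.
P[4] = 2·max(2,1) = 2·2 = 4
P[5] = 2·max(3,2) = 2·3 = 6
P[6] = 3·max(3,2) = 3·3 = 9
P[7] = 2·max(5,6) = 2·6 = 12
P[8] = 2·max(6,9) = 2·9 = 18
P[9] = 3·max(6,9) = 3·9 = 27
One optimal split: 3 + 3 + 3; product 3·3·3 = 27.

27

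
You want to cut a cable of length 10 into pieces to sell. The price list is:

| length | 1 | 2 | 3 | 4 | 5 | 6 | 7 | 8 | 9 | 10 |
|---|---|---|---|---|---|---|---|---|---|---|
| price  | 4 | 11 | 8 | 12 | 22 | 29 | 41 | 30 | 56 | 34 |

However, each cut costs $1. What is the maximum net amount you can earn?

59

Let net[k] be the best obtainable value from length k. For each k, try every first piece i and keep the best of price[i] + net[k−i] minus the 1 cut fee when i<k.
net[1] = 4
net[2] = 11
net[3] = 14  (first piece 1, then net[2]=11)
net[4] = 21  (first piece 2, then net[2]=11)
net[5] = 24  (first piece 1, then net[4]=21)
net[6] = 31  (first piece 2, then net[4]=21)
net[7] = 41
net[8] = 44  (first piece 1, then net[7]=41)
net[9] = 56
net[10] = 59  (first piece 1, then net[9]=56)
One optimal plan: pieces 9 + 1 (1 cut) → $60 − $1 = $59.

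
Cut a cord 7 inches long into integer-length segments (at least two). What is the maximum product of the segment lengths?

Define f[k] = max over 1≤i<k of i · max(k−i, f[k−i]); the inner max lets the remainder stay uncut if that's better.
f[2] = 1*max(1,0) = 1*1 = 1
f[3] = 1*max(2,1) = 1*2 = 2
f[4] = 2*max(2,1) = 2*2 = 4
f[5] = 2*max(3,2) = 2*3 = 6
f[6] = 3*max(3,2) = 3*3 = 9
f[7] = 2*max(5,6) = 2*6 = 12
One optimal split: 3 + 2 + 2; product 3*2*2 = 12.

12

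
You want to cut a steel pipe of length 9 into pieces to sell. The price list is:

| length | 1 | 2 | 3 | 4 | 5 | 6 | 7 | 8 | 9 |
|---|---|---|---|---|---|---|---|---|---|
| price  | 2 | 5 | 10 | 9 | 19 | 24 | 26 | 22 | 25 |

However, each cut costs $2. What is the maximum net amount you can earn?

Consider every possible first cut. r[k] is the best of p[i]+r[k−i] over all sellable i≤k, charging 2 whenever i<k.
r[1] = 2
r[2] = 5
r[3] = 10
r[4] = 10  (first piece 1, then r[3]=10)
r[5] = 19
r[6] = 24
r[7] = 26
r[8] = 27  (first piece 2, then r[6]=24)
r[9] = 32  (first piece 3, then r[6]=24)
One optimal plan: pieces 6 + 3 (1 cut) → $34 − $2 = $32.

32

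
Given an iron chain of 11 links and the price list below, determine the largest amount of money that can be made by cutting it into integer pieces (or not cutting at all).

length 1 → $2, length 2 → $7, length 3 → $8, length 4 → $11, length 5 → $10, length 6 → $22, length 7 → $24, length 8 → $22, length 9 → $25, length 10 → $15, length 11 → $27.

38

Build R[k] bottom-up: R[k] = max over allowed piece i of (p[i] + R[k−i]).
R[1] = 2
R[2] = max(2+2, 7+0) = 7
R[3] = max(2+7, 7+2, 8+0) = 9
R[4] = max(2+9, 7+7, 8+2, 11+0) = 14
R[5] = max(2+14, 7+9, 8+7, 11+2, 10+0) = 16
R[6] = max(2+16, 7+14, 8+9, 11+7, 10+2, 22+0) = 22
R[7] = max(2+22, 7+16, 8+14, …, 22+2, 24+0) = 24
R[8] = max(2+24, 7+22, 8+16, …, 24+2, 22+0) = 29
R[9] = max(2+29, 7+24, 8+22, …, 22+2, 25+0) = 31
R[10] = max(2+31, 7+29, 8+24, …, 25+2, 15+0) = 36
R[11] = max(2+36, 7+31, 8+29, …, 15+2, 27+0) = 38
One optimal cutting: 6 + 2 + 2 + 1 → $22 + $7 + $7 + $2 = $38.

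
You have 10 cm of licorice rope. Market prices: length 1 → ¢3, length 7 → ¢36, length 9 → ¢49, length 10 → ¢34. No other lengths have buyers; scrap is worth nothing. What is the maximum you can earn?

52

Let best[k] be the best obtainable value from length k. For each k, try every first piece i and keep the best of price[i] + best[k−i].
best[1] = 3
best[2] = 6  (first piece 1, then best[1]=3)
best[3] = 9  (first piece 1, then best[2]=6)
best[4] = 12  (first piece 1, then best[3]=9)
best[5] = 15  (first piece 1, then best[4]=12)
best[6] = 18  (first piece 1, then best[5]=15)
best[7] = max(3+18, 36+0) = 36
best[8] = max(3+36, 36+3) = 39
best[9] = max(3+39, 36+6, 49+0) = 49
best[10] = max(3+49, 36+9, 49+3, 34+0) = 52
One optimal cutting: 9 + 1 → ¢52.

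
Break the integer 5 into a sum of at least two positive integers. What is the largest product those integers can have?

Fill g[k] for k=2..5: at each k try every first piece i and multiply by the better of (k−i) uncut or g[k−i].
g[2] = 1×max(1,0) = 1×1 = 1
g[3] = max(1×2, 2×1) = 2
g[4] = max(1×3, 2×2, 3×1) = 4
g[5] = max(1×4, 2×3, 3×2, 4×1) = 6
One optimal split: 3 + 2; product 3×2 = 6.

6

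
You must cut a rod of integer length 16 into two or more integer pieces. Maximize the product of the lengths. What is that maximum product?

Let P[k] be the best product for length k (with at least one cut). For each first piece i, the rest contributes max(k−i, P[k−i]).
Small cases: P[2]=1, P[3]=2, P[4]=4, P[5]=6, P[6]=9, P[7]=12, P[8]=18, P[9]=27.
P[10] = 2×max(8,18) = 2×18 = 36
P[11] = 2×max(9,27) = 2×27 = 54
P[12] = 3×max(9,27) = 3×27 = 81
P[13] = 2×max(11,54) = 2×54 = 108
P[14] = 2×max(12,81) = 2×81 = 162
P[15] = 3×max(12,81) = 3×81 = 243
P[16] = 2×max(14,162) = 2×162 = 324
One optimal split: 3 + 3 + 3 + 3 + 2 + 2; product 3×3×3×3×2×2 = 324.

324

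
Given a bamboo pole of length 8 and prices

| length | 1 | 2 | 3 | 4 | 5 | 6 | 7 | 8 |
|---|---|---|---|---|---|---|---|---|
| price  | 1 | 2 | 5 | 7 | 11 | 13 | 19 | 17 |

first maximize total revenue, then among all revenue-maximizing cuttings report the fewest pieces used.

2

Build r[k] bottom-up: r[k] = max over allowed piece i of (p[i] + r[k−i]).
r[1] = 1
r[2] = 2  (first piece 1, then r[1]=1)
r[3] = 5
r[4] = 7
r[5] = 11
r[6] = 13
r[7] = 19
r[8] = 20  (first piece 1, then r[7]=19)
Maximum revenue is $20.
Now minimize piece count subject to staying optimal: for each k, pieces[k] = 1 + min over i with p[i]+r[k−i]=r[k] of pieces[k−i].
pieces[5] = 1
pieces[6] = 1
pieces[7] = 1
pieces[8] = 2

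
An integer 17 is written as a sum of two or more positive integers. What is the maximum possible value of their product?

486

Define m[k] = max over 1≤i<k of i · max(k−i, m[k−i]); the inner max lets the remainder stay uncut if that's better.
m[2] = 1×max(1,0) = 1×1 = 1
m[3] = max(1×2, 2×1) = 2
m[4] = max(1×3, 2×2, 3×1) = 4
m[5] = max(1×4, 2×3, 3×2, 4×1) = 6
m[6] = max(1×6, 2×4, 3×3, 4×2, 5×1) = 9
m[7] = max(1×9, 2×6, 3×4, 4×3, 5×2, 6×1) = 12
m[8] = max(1×12, 2×9, 3×6, …, 6×2, 7×1) = 18
m[9] = max(1×18, 2×12, 3×9, …, 7×2, 8×1) = 27
m[10] = max(1×27, 2×18, 3×12, …, 8×2, 9×1) = 36
m[11] = max(1×36, 2×27, 3×18, …, 9×2, 10×1) = 54
m[12] = max(1×54, 2×36, 3×27, …, 10×2, 11×1) = 81
m[13] = max(1×81, 2×54, 3×36, …, 11×2, 12×1) = 108
m[14] = max(1×108, 2×81, 3×54, …, 12×2, 13×1) = 162
m[15] = max(1×162, 2×108, 3×81, …, 13×2, 14×1) = 243
m[16] = max(1×243, 2×162, 3×108, …, 14×2, 15×1) = 324
m[17] = max(1×324, 2×243, 3×162, …, 15×2, 16×1) = 486
One optimal split: 3 + 3 + 3 + 3 + 3 + 2; product 3×3×3×3×3×2 = 486.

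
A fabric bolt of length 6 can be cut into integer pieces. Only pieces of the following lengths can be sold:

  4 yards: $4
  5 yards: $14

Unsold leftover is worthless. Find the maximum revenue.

Consider every possible first cut. r[k] is the best of p[i]+r[k−i] over all sellable i≤k.
r[1] = 0
r[2] = 0
r[3] = 0
r[4] = 4
r[5] = 14
r[6] = 14
One optimal cutting: pieces 5 with 1 yard of scrap → $14.

14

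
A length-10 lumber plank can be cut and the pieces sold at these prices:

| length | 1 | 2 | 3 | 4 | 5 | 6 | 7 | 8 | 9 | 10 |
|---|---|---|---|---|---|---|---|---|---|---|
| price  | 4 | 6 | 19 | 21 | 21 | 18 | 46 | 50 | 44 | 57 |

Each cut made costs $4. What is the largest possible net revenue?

Consider every possible first cut. r[k] is the best of p[i]+r[k−i] over all sellable i≤k, charging 4 whenever i<k.
r[1] = 4
r[2] = 6
r[3] = 19
r[4] = 21
r[5] = 21  (first piece 1, then r[4]=21)
r[6] = 34  (first piece 3, then r[3]=19)
r[7] = 46
r[8] = 50
r[9] = 50  (first piece 1, then r[8]=50)
r[10] = 61  (first piece 3, then r[7]=46)
One optimal plan: pieces 7 + 3 (1 cut) → $65 − $4 = $61.

61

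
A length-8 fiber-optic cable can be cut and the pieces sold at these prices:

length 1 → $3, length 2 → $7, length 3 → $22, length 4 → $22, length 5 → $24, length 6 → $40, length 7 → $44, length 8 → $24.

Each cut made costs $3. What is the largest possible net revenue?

Let net[k] be the best obtainable value from length k. For each k, try every first piece i and keep the best of price[i] + net[k−i] minus the 3 cut fee when i<k.
net[1] = 3
net[2] = max(3+3-3, 7+0) = 7
net[3] = max(3+7-3, 7+3-3, 22+0) = 22
net[4] = max(3+22-3, 7+7-3, 22+3-3, 22+0) = 22
net[5] = max(3+22-3, 7+22-3, 22+7-3, 22+3-3, 24+0) = 26
net[6] = max(3+26-3, 7+22-3, 22+22-3, 22+7-3, 24+3-3, 40+0) = 41
net[7] = max(3+41-3, 7+26-3, 22+22-3, …, 40+3-3, 44+0) = 44
net[8] = max(3+44-3, 7+41-3, 22+26-3, …, 44+3-3, 24+0) = 45
One optimal plan: pieces 3 + 3 + 2 (2 cuts) → $51 − $6 = $45.

45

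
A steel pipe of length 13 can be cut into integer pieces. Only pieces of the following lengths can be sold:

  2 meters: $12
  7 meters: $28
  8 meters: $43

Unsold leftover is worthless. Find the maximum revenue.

72

Build r[k] bottom-up: r[k] = max over allowed piece i of (p[i] + r[k−i]).
r[1] = 0
r[2] = 12
r[3] = 12
r[4] = 24  (first piece 2, then r[2]=12)
r[5] = 24
r[6] = 36  (first piece 2, then r[4]=24)
r[7] = 36
r[8] = 48  (first piece 2, then r[6]=36)
r[9] = 48
r[10] = 60  (first piece 2, then r[8]=48)
r[11] = 60
r[12] = 72  (first piece 2, then r[10]=60)
r[13] = 72
One optimal cutting: pieces 2 + 2 + 2 + 2 + 2 + 2 with 1 meter of scrap → $72.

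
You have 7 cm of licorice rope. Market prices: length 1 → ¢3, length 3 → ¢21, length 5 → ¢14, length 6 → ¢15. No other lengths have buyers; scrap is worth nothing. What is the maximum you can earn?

45

Let f[k] be the best obtainable value from length k. For each k, try every first piece i and keep the best of price[i] + f[k−i].
f[1] = 3
f[2] = 6  (first piece 1, then f[1]=3)
f[3] = max(3+6, 21+0) = 21
f[4] = max(3+21, 21+3) = 24
f[5] = max(3+24, 21+6, 14+0) = 27
f[6] = max(3+27, 21+21, 14+3, 15+0) = 42
f[7] = max(3+42, 21+24, 14+6, 15+3) = 45
One optimal cutting: 3 + 3 + 1 → ¢45.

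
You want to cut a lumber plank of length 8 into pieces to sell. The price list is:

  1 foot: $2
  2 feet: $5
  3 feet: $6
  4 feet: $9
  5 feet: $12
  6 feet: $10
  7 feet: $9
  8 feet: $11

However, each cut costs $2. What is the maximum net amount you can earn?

Consider every possible first cut. v[k] is the best of p[i]+v[k−i] over all sellable i≤k, charging 2 whenever i<k.
v[1] = 2
v[2] = max(2+2-2, 5+0) = 5
v[3] = max(2+5-2, 5+2-2, 6+0) = 6
v[4] = max(2+6-2, 5+5-2, 6+2-2, 9+0) = 9
v[5] = max(2+9-2, 5+6-2, 6+5-2, 9+2-2, 12+0) = 12
v[6] = max(2+12-2, 5+9-2, 6+6-2, 9+5-2, 12+2-2, 10+0) = 12
v[7] = max(2+12-2, 5+12-2, 6+9-2, …, 10+2-2, 9+0) = 15
v[8] = max(2+15-2, 5+12-2, 6+12-2, …, 9+2-2, 11+0) = 16
One optimal plan: pieces 5 + 3 (1 cut) → $18 − $2 = $16.

16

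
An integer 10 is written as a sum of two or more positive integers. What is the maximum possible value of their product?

Fill f[k] for k=2..10: at each k try every first piece i and multiply by the better of (k−i) uncut or f[k−i].
Small cases: f[2]=1.
f[3] = 1·max(2,1) = 1·2 = 2
f[4] = 2·max(2,1) = 2·2 = 4
f[5] = 2·max(3,2) = 2·3 = 6
f[6] = 3·max(3,2) = 3·3 = 9
f[7] = 2·max(5,6) = 2·6 = 12
f[8] = 2·max(6,9) = 2·9 = 18
f[9] = 3·max(6,9) = 3·9 = 27
f[10] = 2·max(8,18) = 2·18 = 36
One optimal split: 3 + 3 + 2 + 2; product 3·3·2·2 = 36.

36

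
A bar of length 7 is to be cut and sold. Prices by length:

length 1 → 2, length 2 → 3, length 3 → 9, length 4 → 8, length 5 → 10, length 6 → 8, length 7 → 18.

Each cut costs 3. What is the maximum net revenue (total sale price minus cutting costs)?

18

Consider every possible first cut. v[k] is the best of p[i]+v[k−i] over all sellable i≤k, charging 3 whenever i<k.
v[1] = 2
v[2] = 3
v[3] = 9
v[4] = 8  (first piece 1, then v[3]=9)
v[5] = 10
v[6] = 15  (first piece 3, then v[3]=9)
v[7] = 18
Best is to make no cuts and sell whole for 18.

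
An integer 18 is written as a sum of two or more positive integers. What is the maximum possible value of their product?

Fill f[k] for k=2..18: at each k try every first piece i and multiply by the better of (k−i) uncut or f[k−i].
f[2] = 1·max(1,0) = 1·1 = 1
f[3] = max(1·2, 2·1) = 2
f[4] = max(1·3, 2·2, 3·1) = 4
f[5] = max(1·4, 2·3, 3·2, 4·1) = 6
f[6] = max(1·6, 2·4, 3·3, 4·2, 5·1) = 9
f[7] = max(1·9, 2·6, 3·4, 4·3, 5·2, 6·1) = 12
f[8] = max(1·12, 2·9, 3·6, …, 6·2, 7·1) = 18
f[9] = max(1·18, 2·12, 3·9, …, 7·2, 8·1) = 27
f[10] = max(1·27, 2·18, 3·12, …, 8·2, 9·1) = 36
f[11] = max(1·36, 2·27, 3·18, …, 9·2, 10·1) = 54
f[12] = max(1·54, 2·36, 3·27, …, 10·2, 11·1) = 81
f[13] = max(1·81, 2·54, 3·36, …, 11·2, 12·1) = 108
f[14] = max(1·108, 2·81, 3·54, …, 12·2, 13·1) = 162
f[15] = max(1·162, 2·108, 3·81, …, 13·2, 14·1) = 243
f[16] = max(1·243, 2·162, 3·108, …, 14·2, 15·1) = 324
f[17] = max(1·324, 2·243, 3·162, …, 15·2, 16·1) = 486
f[18] = max(1·486, 2·324, 3·243, …, 16·2, 17·1) = 729
One optimal split: 3 + 3 + 3 + 3 + 3 + 3; product 3·3·3·3·3·3 = 729.

729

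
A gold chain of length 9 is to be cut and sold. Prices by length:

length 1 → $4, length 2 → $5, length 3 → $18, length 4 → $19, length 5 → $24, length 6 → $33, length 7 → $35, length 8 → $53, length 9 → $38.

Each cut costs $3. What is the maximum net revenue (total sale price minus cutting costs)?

Let r[k] be the best obtainable value from length k. For each k, try every first piece i and keep the best of price[i] + r[k−i] minus the 3 cut fee when i<k.
r[1] = 4
r[2] = max(4+4-3, 5+0) = 5
r[3] = max(4+5-3, 5+4-3, 18+0) = 18
r[4] = max(4+18-3, 5+5-3, 18+4-3, 19+0) = 19
r[5] = max(4+19-3, 5+18-3, 18+5-3, 19+4-3, 24+0) = 24
r[6] = max(4+24-3, 5+19-3, 18+18-3, 19+5-3, 24+4-3, 33+0) = 33
r[7] = max(4+33-3, 5+24-3, 18+19-3, …, 33+4-3, 35+0) = 35
r[8] = max(4+35-3, 5+33-3, 18+24-3, …, 35+4-3, 53+0) = 53
r[9] = max(4+53-3, 5+35-3, 18+33-3, …, 53+4-3, 38+0) = 54
One optimal plan: pieces 8 + 1 (1 cut) → $57 − $3 = $54.

54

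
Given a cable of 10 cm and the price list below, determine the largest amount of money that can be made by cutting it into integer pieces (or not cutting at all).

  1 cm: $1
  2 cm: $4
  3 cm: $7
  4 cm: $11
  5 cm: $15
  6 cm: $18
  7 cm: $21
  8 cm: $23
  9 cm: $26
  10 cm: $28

Consider every possible first cut. best[k] is the best of p[i]+best[k−i] over all sellable i≤k.
best[1] = 1
best[2] = max(1+1, 4+0) = 4
best[3] = max(1+4, 4+1, 7+0) = 7
best[4] = max(1+7, 4+4, 7+1, 11+0) = 11
best[5] = max(1+11, 4+7, 7+4, 11+1, 15+0) = 15
best[6] = max(1+15, 4+11, 7+7, 11+4, 15+1, 18+0) = 18
best[7] = max(1+18, 4+15, 7+11, …, 18+1, 21+0) = 21
best[8] = max(1+21, 4+18, 7+15, …, 21+1, 23+0) = 23
best[9] = max(1+23, 4+21, 7+18, …, 23+1, 26+0) = 26
best[10] = max(1+26, 4+23, 7+21, …, 26+1, 28+0) = 30
One optimal cutting: 5 + 5 → $15 + $15 = $30.

30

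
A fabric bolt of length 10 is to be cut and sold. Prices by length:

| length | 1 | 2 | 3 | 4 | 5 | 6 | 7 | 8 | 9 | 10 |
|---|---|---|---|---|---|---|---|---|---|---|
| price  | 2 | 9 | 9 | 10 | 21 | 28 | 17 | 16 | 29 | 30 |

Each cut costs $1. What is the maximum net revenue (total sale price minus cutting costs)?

Consider every possible first cut. v[k] is the best of p[i]+v[k−i] over all sellable i≤k, charging 1 whenever i<k.
v[1] = 2
v[2] = max(2+2-1, 9+0) = 9
v[3] = max(2+9-1, 9+2-1, 9+0) = 10
v[4] = max(2+10-1, 9+9-1, 9+2-1, 10+0) = 17
v[5] = max(2+17-1, 9+10-1, 9+9-1, 10+2-1, 21+0) = 21
v[6] = max(2+21-1, 9+17-1, 9+10-1, 10+9-1, 21+2-1, 28+0) = 28
v[7] = max(2+28-1, 9+21-1, 9+17-1, …, 28+2-1, 17+0) = 29
v[8] = max(2+29-1, 9+28-1, 9+21-1, …, 17+2-1, 16+0) = 36
v[9] = max(2+36-1, 9+29-1, 9+28-1, …, 16+2-1, 29+0) = 37
v[10] = max(2+37-1, 9+36-1, 9+29-1, …, 29+2-1, 30+0) = 44
One optimal plan: pieces 6 + 2 + 2 (2 cuts) → $46 − $2 = $44.

44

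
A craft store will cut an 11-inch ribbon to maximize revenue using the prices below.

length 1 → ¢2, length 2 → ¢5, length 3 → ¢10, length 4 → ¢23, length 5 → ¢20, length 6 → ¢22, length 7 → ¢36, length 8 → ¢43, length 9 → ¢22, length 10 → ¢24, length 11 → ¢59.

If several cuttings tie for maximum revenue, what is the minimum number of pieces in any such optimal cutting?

1

Let r[k] be the best obtainable value from length k. For each k, try every first piece i and keep the best of price[i] + r[k−i].
r[1] = 2
r[2] = max(2+2, 5+0) = 5
r[3] = max(2+5, 5+2, 10+0) = 10
r[4] = max(2+10, 5+5, 10+2, 23+0) = 23
r[5] = max(2+23, 5+10, 10+5, 23+2, 20+0) = 25
r[6] = max(2+25, 5+23, 10+10, 23+5, 20+2, 22+0) = 28
r[7] = max(2+28, 5+25, 10+23, …, 22+2, 36+0) = 36
r[8] = max(2+36, 5+28, 10+25, …, 36+2, 43+0) = 46
r[9] = max(2+46, 5+36, 10+28, …, 43+2, 22+0) = 48
r[10] = max(2+48, 5+46, 10+36, …, 22+2, 24+0) = 51
r[11] = max(2+51, 5+48, 10+46, …, 24+2, 59+0) = 59
Maximum revenue is ¢59.
Now minimize piece count subject to staying optimal: for each k, pieces[k] = 1 + min over i with p[i]+r[k−i]=r[k] of pieces[k−i].
pieces[8] = 2
pieces[9] = 3
pieces[10] = 3
pieces[11] = 1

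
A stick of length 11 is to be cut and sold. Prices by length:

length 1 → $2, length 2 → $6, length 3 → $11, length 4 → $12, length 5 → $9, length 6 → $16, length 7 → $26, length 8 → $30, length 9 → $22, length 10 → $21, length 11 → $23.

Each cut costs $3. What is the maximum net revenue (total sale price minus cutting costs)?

Let net[k] be the best obtainable value from length k. For each k, try every first piece i and keep the best of price[i] + net[k−i] minus the 3 cut fee when i<k.
net[1] = 2
net[2] = 6
net[3] = 11
net[4] = 12
net[5] = 14  (first piece 2, then net[3]=11)
net[6] = 19  (first piece 3, then net[3]=11)
net[7] = 26
net[8] = 30
net[9] = 29  (first piece 1, then net[8]=30)
net[10] = 34  (first piece 3, then net[7]=26)
net[11] = 38  (first piece 3, then net[8]=30)
One optimal plan: pieces 8 + 3 (1 cut) → $41 − $3 = $38.

38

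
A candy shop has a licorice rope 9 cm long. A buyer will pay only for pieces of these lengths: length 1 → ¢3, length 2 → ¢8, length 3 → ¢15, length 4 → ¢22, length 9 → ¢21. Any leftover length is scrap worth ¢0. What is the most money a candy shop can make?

Let r[k] be the best obtainable value from length k. For each k, try every first piece i and keep the best of price[i] + r[k−i].
r[1] = 3
r[2] = max(3+3, 8+0) = 8
r[3] = max(3+8, 8+3, 15+0) = 15
r[4] = max(3+15, 8+8, 15+3, 22+0) = 22
r[5] = max(3+22, 8+15, 15+8, 22+3) = 25
r[6] = max(3+25, 8+22, 15+15, 22+8) = 30
r[7] = max(3+30, 8+25, 15+22, 22+15) = 37
r[8] = max(3+37, 8+30, 15+25, 22+22) = 44
r[9] = max(3+44, 8+37, 15+30, 22+25, 21+0) = 47
One optimal cutting: 4 + 4 + 1 → ¢47.

47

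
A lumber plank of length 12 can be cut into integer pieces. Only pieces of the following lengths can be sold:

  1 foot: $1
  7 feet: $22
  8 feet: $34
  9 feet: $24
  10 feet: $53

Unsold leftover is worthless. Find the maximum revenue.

Let r[k] be the best obtainable value from length k. For each k, try every first piece i and keep the best of price[i] + r[k−i].
r[1] = 1
r[2] = 2  (first piece 1, then r[1]=1)
r[3] = 3  (first piece 1, then r[2]=2)
r[4] = 4  (first piece 1, then r[3]=3)
r[5] = 5  (first piece 1, then r[4]=4)
r[6] = 6  (first piece 1, then r[5]=5)
r[7] = max(1+6, 22+0) = 22
r[8] = max(1+22, 22+1, 34+0) = 34
r[9] = max(1+34, 22+2, 34+1, 24+0) = 35
r[10] = max(1+35, 22+3, 34+2, 24+1, 53+0) = 53
r[11] = max(1+53, 22+4, 34+3, 24+2, 53+1) = 54
r[12] = max(1+54, 22+5, 34+4, 24+3, 53+2) = 55
One optimal cutting: 10 + 1 + 1 → $55.

55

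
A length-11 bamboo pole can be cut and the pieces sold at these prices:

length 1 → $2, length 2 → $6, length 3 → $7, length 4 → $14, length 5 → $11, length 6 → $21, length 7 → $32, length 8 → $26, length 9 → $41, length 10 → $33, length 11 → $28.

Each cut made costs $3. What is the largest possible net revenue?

44

Consider every possible first cut. r[k] is the best of p[i]+r[k−i] over all sellable i≤k, charging 3 whenever i<k.
r[1] = 2
r[2] = max(2+2-3, 6+0) = 6
r[3] = max(2+6-3, 6+2-3, 7+0) = 7
r[4] = max(2+7-3, 6+6-3, 7+2-3, 14+0) = 14
r[5] = max(2+14-3, 6+7-3, 7+6-3, 14+2-3, 11+0) = 13
r[6] = max(2+13-3, 6+14-3, 7+7-3, 14+6-3, 11+2-3, 21+0) = 21
r[7] = max(2+21-3, 6+13-3, 7+14-3, …, 21+2-3, 32+0) = 32
r[8] = max(2+32-3, 6+21-3, 7+13-3, …, 32+2-3, 26+0) = 31
r[9] = max(2+31-3, 6+32-3, 7+21-3, …, 26+2-3, 41+0) = 41
r[10] = max(2+41-3, 6+31-3, 7+32-3, …, 41+2-3, 33+0) = 40
r[11] = max(2+40-3, 6+41-3, 7+31-3, …, 33+2-3, 28+0) = 44
One optimal plan: pieces 9 + 2 (1 cut) → $47 − $3 = $44.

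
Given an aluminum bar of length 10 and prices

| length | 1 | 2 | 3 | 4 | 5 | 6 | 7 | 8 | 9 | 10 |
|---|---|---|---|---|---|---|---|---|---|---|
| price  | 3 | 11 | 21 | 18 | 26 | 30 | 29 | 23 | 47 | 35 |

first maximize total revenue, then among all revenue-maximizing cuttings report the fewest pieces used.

4

Build r[k] bottom-up: r[k] = max over allowed piece i of (p[i] + r[k−i]).
r[1] = 3
r[2] = max(3+3, 11+0) = 11
r[3] = max(3+11, 11+3, 21+0) = 21
r[4] = max(3+21, 11+11, 21+3, 18+0) = 24
r[5] = max(3+24, 11+21, 21+11, 18+3, 26+0) = 32
r[6] = max(3+32, 11+24, 21+21, 18+11, 26+3, 30+0) = 42
r[7] = max(3+42, 11+32, 21+24, …, 30+3, 29+0) = 45
r[8] = max(3+45, 11+42, 21+32, …, 29+3, 23+0) = 53
r[9] = max(3+53, 11+45, 21+42, …, 23+3, 47+0) = 63
r[10] = max(3+63, 11+53, 21+45, …, 47+3, 35+0) = 66
Maximum revenue is $66.
Now minimize piece count subject to staying optimal: for each k, pieces[k] = 1 + min over i with p[i]+r[k−i]=r[k] of pieces[k−i].
pieces[7] = 3
pieces[8] = 3
pieces[9] = 3
pieces[10] = 4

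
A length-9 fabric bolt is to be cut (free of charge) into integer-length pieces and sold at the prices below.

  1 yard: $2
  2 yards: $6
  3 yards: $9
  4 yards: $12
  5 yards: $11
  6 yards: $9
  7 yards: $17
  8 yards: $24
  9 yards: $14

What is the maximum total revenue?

27

Let v[k] be the best obtainable value from length k. For each k, try every first piece i and keep the best of price[i] + v[k−i].
v[1] = 2
v[2] = max(2+2, 6+0) = 6
v[3] = max(2+6, 6+2, 9+0) = 9
v[4] = max(2+9, 6+6, 9+2, 12+0) = 12
v[5] = max(2+12, 6+9, 9+6, 12+2, 11+0) = 15
v[6] = max(2+15, 6+12, 9+9, 12+6, 11+2, 9+0) = 18
v[7] = max(2+18, 6+15, 9+12, …, 9+2, 17+0) = 21
v[8] = max(2+21, 6+18, 9+15, …, 17+2, 24+0) = 24
v[9] = max(2+24, 6+21, 9+18, …, 24+2, 14+0) = 27
One optimal cutting: 3 + 2 + 2 + 2 → $9 + $6 + $6 + $6 = $27.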